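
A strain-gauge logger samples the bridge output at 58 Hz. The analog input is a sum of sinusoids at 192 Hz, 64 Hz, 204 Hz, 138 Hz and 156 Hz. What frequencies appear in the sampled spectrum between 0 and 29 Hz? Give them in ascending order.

6 Hz, 18 Hz, 22 Hz, 28 Hz

fs/2 = 29 Hz.
192 Hz mod fs = 18 Hz.
18 Hz ≤ fs/2 = 29 Hz, appears at 18 Hz.
64 Hz mod fs = 6 Hz.
6 Hz ≤ fs/2 = 29 Hz, appears at 6 Hz.
204 Hz mod fs = 30 Hz.
30 Hz > fs/2 = 29 Hz, folds to fs − 30 Hz = 28 Hz.
138 Hz mod fs = 22 Hz.
22 Hz ≤ fs/2 = 29 Hz, appears at 22 Hz.
156 Hz mod fs = 40 Hz.
40 Hz > fs/2 = 29 Hz, folds to fs − 40 Hz = 18 Hz.
Distinct values: {6 Hz, 18 Hz, 22 Hz, 28 Hz}.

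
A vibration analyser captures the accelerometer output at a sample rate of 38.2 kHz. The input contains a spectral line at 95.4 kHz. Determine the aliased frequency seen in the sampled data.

95.4 kHz mod fs = 19 kHz.
19 kHz ≤ fs/2 = 19.1 kHz, appears at 19 kHz.

19 kHz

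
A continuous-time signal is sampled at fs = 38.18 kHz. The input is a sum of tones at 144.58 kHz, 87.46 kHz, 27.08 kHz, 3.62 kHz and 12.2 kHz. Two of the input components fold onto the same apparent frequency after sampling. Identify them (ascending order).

27.08 kHz, 87.46 kHz

fs/2 = 19.09 kHz.
144.58 kHz mod fs = 30.04 kHz.
30.04 kHz > fs/2 = 19.09 kHz, folds to fs − 30.04 kHz = 8.14 kHz.
87.46 kHz mod fs = 11.1 kHz.
11.1 kHz ≤ fs/2 = 19.09 kHz, appears at 11.1 kHz.
27.08 kHz > fs/2 = 19.09 kHz, folds to fs − 27.08 kHz = 11.1 kHz.
3.62 kHz ≤ fs/2 = 19.09 kHz, passes unchanged.
12.2 kHz ≤ fs/2 = 19.09 kHz, passes unchanged.
27.08 kHz and 87.46 kHz both map to 11.1 kHz.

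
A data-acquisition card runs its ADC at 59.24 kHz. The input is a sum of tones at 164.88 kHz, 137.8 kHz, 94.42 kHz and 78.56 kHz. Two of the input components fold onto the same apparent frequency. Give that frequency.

fs/2 = 29.62 kHz.
164.88 kHz mod fs = 46.4 kHz.
46.4 kHz > fs/2 = 29.62 kHz, folds to fs − 46.4 kHz = 12.84 kHz.
137.8 kHz mod fs = 19.32 kHz.
19.32 kHz ≤ fs/2 = 29.62 kHz, appears at 19.32 kHz.
94.42 kHz mod fs = 35.18 kHz.
35.18 kHz > fs/2 = 29.62 kHz, folds to fs − 35.18 kHz = 24.06 kHz.
78.56 kHz mod fs = 19.32 kHz.
19.32 kHz ≤ fs/2 = 29.62 kHz, appears at 19.32 kHz.
78.56 kHz and 137.8 kHz both map to 19.32 kHz.

19.32 kHz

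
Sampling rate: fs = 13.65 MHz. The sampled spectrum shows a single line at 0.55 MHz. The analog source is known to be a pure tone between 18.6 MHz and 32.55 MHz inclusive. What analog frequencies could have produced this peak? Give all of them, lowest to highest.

26.75 MHz, 27.85 MHz

Frequencies that alias to 0.55 MHz are k·fs ± 0.55 MHz for integer k ≥ 0.
k=0: 0.55 MHz.
k=1: 13.1 MHz, 14.2 MHz.
k=2: 26.75 MHz, 27.85 MHz.
k=3: 40.4 MHz, 41.5 MHz.
Within [18.6 MHz, 32.55 MHz]: 26.75 MHz, 27.85 MHz.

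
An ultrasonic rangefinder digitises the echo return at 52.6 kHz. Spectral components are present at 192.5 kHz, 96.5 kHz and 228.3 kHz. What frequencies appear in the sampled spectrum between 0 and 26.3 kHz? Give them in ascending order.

fs/2 = 26.3 kHz.
192.5 kHz mod fs = 34.7 kHz.
34.7 kHz > fs/2 = 26.3 kHz, folds to fs − 34.7 kHz = 17.9 kHz.
96.5 kHz mod fs = 43.9 kHz.
43.9 kHz > fs/2 = 26.3 kHz, folds to fs − 43.9 kHz = 8.7 kHz.
228.3 kHz mod fs = 17.9 kHz.
17.9 kHz ≤ fs/2 = 26.3 kHz, appears at 17.9 kHz.
Distinct values: {8.7 kHz, 17.9 kHz}.

8.7 kHz, 17.9 kHz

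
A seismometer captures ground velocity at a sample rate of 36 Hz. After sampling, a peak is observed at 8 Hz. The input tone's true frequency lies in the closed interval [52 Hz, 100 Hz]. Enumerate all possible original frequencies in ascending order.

Frequencies that alias to 8 Hz are k·fs ± 8 Hz for integer k ≥ 0.
k=0: 8 Hz.
k=1: 28 Hz, 44 Hz.
k=2: 64 Hz, 80 Hz.
k=3: 100 Hz, 116 Hz.
k=4: 136 Hz, 152 Hz.
Within [52 Hz, 100 Hz]: 64 Hz, 80 Hz, 100 Hz.

64 Hz, 80 Hz, 100 Hz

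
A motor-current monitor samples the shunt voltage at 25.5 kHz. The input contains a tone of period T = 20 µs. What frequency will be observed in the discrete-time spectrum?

1 kHz

T = 20 µs → f = 1/T = 50 kHz.
50 kHz mod fs = 24.5 kHz.
24.5 kHz > fs/2 = 12.75 kHz, folds to fs − 24.5 kHz = 1 kHz.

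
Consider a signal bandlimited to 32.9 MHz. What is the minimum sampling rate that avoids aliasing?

Nyquist rate = 2 × 32.9 MHz = 65.8 MHz.

65.8 MHz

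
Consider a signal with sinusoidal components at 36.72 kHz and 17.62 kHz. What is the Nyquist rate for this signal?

73.44 kHz

Highest-frequency component: 36.72 kHz.
Nyquist rate = 2 × 36.72 kHz = 73.44 kHz.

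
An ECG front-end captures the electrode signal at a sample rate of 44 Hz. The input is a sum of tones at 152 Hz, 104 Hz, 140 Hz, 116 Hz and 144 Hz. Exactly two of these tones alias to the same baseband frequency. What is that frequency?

fs/2 = 22 Hz.
152 Hz mod fs = 20 Hz.
20 Hz ≤ fs/2 = 22 Hz, appears at 20 Hz.
104 Hz mod fs = 16 Hz.
16 Hz ≤ fs/2 = 22 Hz, appears at 16 Hz.
140 Hz mod fs = 8 Hz.
8 Hz ≤ fs/2 = 22 Hz, appears at 8 Hz.
116 Hz mod fs = 28 Hz.
28 Hz > fs/2 = 22 Hz, folds to fs − 28 Hz = 16 Hz.
144 Hz mod fs = 12 Hz.
12 Hz ≤ fs/2 = 22 Hz, appears at 12 Hz.
104 Hz and 116 Hz both map to 16 Hz.

16 Hz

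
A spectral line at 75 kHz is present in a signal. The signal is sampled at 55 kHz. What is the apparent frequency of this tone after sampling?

75 kHz mod fs = 20 kHz.
20 kHz ≤ fs/2 = 27.5 kHz, appears at 20 kHz.

20 kHz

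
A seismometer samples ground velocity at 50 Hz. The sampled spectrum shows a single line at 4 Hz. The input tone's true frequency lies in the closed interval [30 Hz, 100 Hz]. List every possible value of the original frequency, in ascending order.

Frequencies that alias to 4 Hz are k·fs ± 4 Hz for integer k ≥ 0.
k=0: 4 Hz.
k=1: 46 Hz, 54 Hz.
k=2: 96 Hz, 104 Hz.
k=3: 146 Hz, 154 Hz.
Within [30 Hz, 100 Hz]: 46 Hz, 54 Hz, 96 Hz.

46 Hz, 54 Hz, 96 Hz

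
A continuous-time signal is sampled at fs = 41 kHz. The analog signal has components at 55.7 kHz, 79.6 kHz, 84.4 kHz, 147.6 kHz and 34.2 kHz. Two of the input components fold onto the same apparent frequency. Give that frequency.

2.4 kHz

fs/2 = 20.5 kHz.
55.7 kHz mod fs = 14.7 kHz.
14.7 kHz ≤ fs/2 = 20.5 kHz, appears at 14.7 kHz.
79.6 kHz mod fs = 38.6 kHz.
38.6 kHz > fs/2 = 20.5 kHz, folds to fs − 38.6 kHz = 2.4 kHz.
84.4 kHz mod fs = 2.4 kHz.
2.4 kHz ≤ fs/2 = 20.5 kHz, appears at 2.4 kHz.
147.6 kHz mod fs = 24.6 kHz.
24.6 kHz > fs/2 = 20.5 kHz, folds to fs − 24.6 kHz = 16.4 kHz.
34.2 kHz > fs/2 = 20.5 kHz, folds to fs − 34.2 kHz = 6.8 kHz.
79.6 kHz and 84.4 kHz both map to 2.4 kHz.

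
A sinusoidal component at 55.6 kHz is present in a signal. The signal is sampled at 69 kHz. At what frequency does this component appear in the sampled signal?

13.4 kHz

55.6 kHz > fs/2 = 34.5 kHz, folds to fs − 55.6 kHz = 13.4 kHz.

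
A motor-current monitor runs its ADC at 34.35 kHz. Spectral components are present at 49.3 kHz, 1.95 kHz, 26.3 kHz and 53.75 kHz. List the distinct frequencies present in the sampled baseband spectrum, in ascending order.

fs/2 = 17.175 kHz.
49.3 kHz mod fs = 14.95 kHz.
14.95 kHz ≤ fs/2 = 17.175 kHz, appears at 14.95 kHz.
1.95 kHz ≤ fs/2 = 17.175 kHz, passes unchanged.
26.3 kHz > fs/2 = 17.175 kHz, folds to fs − 26.3 kHz = 8.05 kHz.
53.75 kHz mod fs = 19.4 kHz.
19.4 kHz > fs/2 = 17.175 kHz, folds to fs − 19.4 kHz = 14.95 kHz.
Distinct values: {1.95 kHz, 8.05 kHz, 14.95 kHz}.

1.95 kHz, 8.05 kHz, 14.95 kHz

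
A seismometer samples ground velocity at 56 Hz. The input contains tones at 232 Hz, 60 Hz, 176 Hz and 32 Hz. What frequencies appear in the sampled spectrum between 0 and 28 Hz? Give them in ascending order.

4 Hz, 8 Hz, 24 Hz

fs/2 = 28 Hz.
232 Hz mod fs = 8 Hz.
8 Hz ≤ fs/2 = 28 Hz, appears at 8 Hz.
60 Hz mod fs = 4 Hz.
4 Hz ≤ fs/2 = 28 Hz, appears at 4 Hz.
176 Hz mod fs = 8 Hz.
8 Hz ≤ fs/2 = 28 Hz, appears at 8 Hz.
32 Hz > fs/2 = 28 Hz, folds to fs − 32 Hz = 24 Hz.
Distinct values: {4 Hz, 8 Hz, 24 Hz}.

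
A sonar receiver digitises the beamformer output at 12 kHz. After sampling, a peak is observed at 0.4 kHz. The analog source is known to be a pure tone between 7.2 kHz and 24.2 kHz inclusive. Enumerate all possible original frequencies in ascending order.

Frequencies that alias to 0.4 kHz are k·fs ± 0.4 kHz for integer k ≥ 0.
k=0: 0.4 kHz.
k=1: 11.6 kHz, 12.4 kHz.
k=2: 23.6 kHz, 24.4 kHz.
k=3: 35.6 kHz, 36.4 kHz.
Within [7.2 kHz, 24.2 kHz]: 11.6 kHz, 12.4 kHz, 23.6 kHz.

11.6 kHz, 12.4 kHz, 23.6 kHz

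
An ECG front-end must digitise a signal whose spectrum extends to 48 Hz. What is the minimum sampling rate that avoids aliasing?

96 Hz

Nyquist rate = 2 × 48 Hz = 96 Hz.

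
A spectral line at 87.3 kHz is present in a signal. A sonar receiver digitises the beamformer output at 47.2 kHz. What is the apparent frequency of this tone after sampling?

7.1 kHz

87.3 kHz mod fs = 40.1 kHz.
40.1 kHz > fs/2 = 23.6 kHz, folds to fs − 40.1 kHz = 7.1 kHz.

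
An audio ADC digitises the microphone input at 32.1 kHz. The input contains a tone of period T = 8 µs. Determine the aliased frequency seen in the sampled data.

3.4 kHz

T = 8 µs → f = 1/T = 125 kHz.
125 kHz mod fs = 28.7 kHz.
28.7 kHz > fs/2 = 16.05 kHz, folds to fs − 28.7 kHz = 3.4 kHz.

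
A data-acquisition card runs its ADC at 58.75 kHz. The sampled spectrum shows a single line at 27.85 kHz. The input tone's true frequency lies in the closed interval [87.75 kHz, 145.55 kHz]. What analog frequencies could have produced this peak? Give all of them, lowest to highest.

89.65 kHz, 145.35 kHz

Frequencies that alias to 27.85 kHz are k·fs ± 27.85 kHz for integer k ≥ 0.
k=0: 27.85 kHz.
k=1: 30.9 kHz, 86.6 kHz.
k=2: 89.65 kHz, 145.35 kHz.
k=3: 148.4 kHz, 204.1 kHz.
Within [87.75 kHz, 145.55 kHz]: 89.65 kHz, 145.35 kHz.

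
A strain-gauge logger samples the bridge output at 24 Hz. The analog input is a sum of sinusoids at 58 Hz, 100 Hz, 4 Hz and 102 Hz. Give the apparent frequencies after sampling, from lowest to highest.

fs/2 = 12 Hz.
58 Hz mod fs = 10 Hz.
10 Hz ≤ fs/2 = 12 Hz, appears at 10 Hz.
100 Hz mod fs = 4 Hz.
4 Hz ≤ fs/2 = 12 Hz, appears at 4 Hz.
4 Hz ≤ fs/2 = 12 Hz, passes unchanged.
102 Hz mod fs = 6 Hz.
6 Hz ≤ fs/2 = 12 Hz, appears at 6 Hz.
Distinct values: {4 Hz, 6 Hz, 10 Hz}.

4 Hz, 6 Hz, 10 Hz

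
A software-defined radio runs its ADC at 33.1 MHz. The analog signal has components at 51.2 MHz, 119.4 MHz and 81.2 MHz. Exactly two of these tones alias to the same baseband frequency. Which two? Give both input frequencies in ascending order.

fs/2 = 16.55 MHz.
51.2 MHz mod fs = 18.1 MHz.
18.1 MHz > fs/2 = 16.55 MHz, folds to fs − 18.1 MHz = 15 MHz.
119.4 MHz mod fs = 20.1 MHz.
20.1 MHz > fs/2 = 16.55 MHz, folds to fs − 20.1 MHz = 13 MHz.
81.2 MHz mod fs = 15 MHz.
15 MHz ≤ fs/2 = 16.55 MHz, appears at 15 MHz.
51.2 MHz and 81.2 MHz both map to 15 MHz.

51.2 MHz, 81.2 MHz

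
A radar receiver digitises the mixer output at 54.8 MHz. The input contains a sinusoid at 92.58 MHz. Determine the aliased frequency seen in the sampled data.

92.58 MHz mod fs = 37.78 MHz.
37.78 MHz > fs/2 = 27.4 MHz, folds to fs − 37.78 MHz = 17.02 MHz.

17.02 MHz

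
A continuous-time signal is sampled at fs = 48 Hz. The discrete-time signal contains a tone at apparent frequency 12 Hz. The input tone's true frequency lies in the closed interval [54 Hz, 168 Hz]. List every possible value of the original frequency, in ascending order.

Frequencies that alias to 12 Hz are k·fs ± 12 Hz for integer k ≥ 0.
k=0: 12 Hz.
k=1: 36 Hz, 60 Hz.
k=2: 84 Hz, 108 Hz.
k=3: 132 Hz, 156 Hz.
k=4: 180 Hz, 204 Hz.
Within [54 Hz, 168 Hz]: 60 Hz, 84 Hz, 108 Hz, 132 Hz, 156 Hz.

60 Hz, 84 Hz, 108 Hz, 132 Hz, 156 Hz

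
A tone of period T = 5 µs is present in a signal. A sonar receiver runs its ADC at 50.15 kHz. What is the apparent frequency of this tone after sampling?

0.6 kHz

T = 5 µs → f = 1/T = 200 kHz.
200 kHz mod fs = 49.55 kHz.
49.55 kHz > fs/2 = 25.075 kHz, folds to fs − 49.55 kHz = 0.6 kHz.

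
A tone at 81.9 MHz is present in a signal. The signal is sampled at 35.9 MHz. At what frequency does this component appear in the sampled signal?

10.1 MHz

81.9 MHz mod fs = 10.1 MHz.
10.1 MHz ≤ fs/2 = 17.95 MHz, appears at 10.1 MHz.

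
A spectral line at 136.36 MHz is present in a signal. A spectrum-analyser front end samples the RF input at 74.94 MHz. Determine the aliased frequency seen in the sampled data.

136.36 MHz mod fs = 61.42 MHz.
61.42 MHz > fs/2 = 37.47 MHz, folds to fs − 61.42 MHz = 13.52 MHz.

13.52 MHz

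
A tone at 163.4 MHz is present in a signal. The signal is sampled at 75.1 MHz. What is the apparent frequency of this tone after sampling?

13.2 MHz

163.4 MHz mod fs = 13.2 MHz.
13.2 MHz ≤ fs/2 = 37.55 MHz, appears at 13.2 MHz.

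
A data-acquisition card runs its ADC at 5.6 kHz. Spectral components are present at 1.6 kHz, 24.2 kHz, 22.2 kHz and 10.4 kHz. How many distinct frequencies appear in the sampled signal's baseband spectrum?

4

fs/2 = 2.8 kHz.
1.6 kHz ≤ fs/2 = 2.8 kHz, passes unchanged.
24.2 kHz mod fs = 1.8 kHz.
1.8 kHz ≤ fs/2 = 2.8 kHz, appears at 1.8 kHz.
22.2 kHz mod fs = 5.4 kHz.
5.4 kHz > fs/2 = 2.8 kHz, folds to fs − 5.4 kHz = 0.2 kHz.
10.4 kHz mod fs = 4.8 kHz.
4.8 kHz > fs/2 = 2.8 kHz, folds to fs − 4.8 kHz = 0.8 kHz.
Distinct values: {0.2 kHz, 0.8 kHz, 1.6 kHz, 1.8 kHz} → 4.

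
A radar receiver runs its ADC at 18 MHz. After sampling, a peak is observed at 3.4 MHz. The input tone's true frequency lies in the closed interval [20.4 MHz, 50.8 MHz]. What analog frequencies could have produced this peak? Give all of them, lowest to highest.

Frequencies that alias to 3.4 MHz are k·fs ± 3.4 MHz for integer k ≥ 0.
k=0: 3.4 MHz.
k=1: 14.6 MHz, 21.4 MHz.
k=2: 32.6 MHz, 39.4 MHz.
k=3: 50.6 MHz, 57.4 MHz.
k=4: 68.6 MHz, 75.4 MHz.
Within [20.4 MHz, 50.8 MHz]: 21.4 MHz, 32.6 MHz, 39.4 MHz, 50.6 MHz.

21.4 MHz, 32.6 MHz, 39.4 MHz, 50.6 MHz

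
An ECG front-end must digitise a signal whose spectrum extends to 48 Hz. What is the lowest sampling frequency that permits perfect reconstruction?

96 Hz

Nyquist rate = 2 × 48 Hz = 96 Hz.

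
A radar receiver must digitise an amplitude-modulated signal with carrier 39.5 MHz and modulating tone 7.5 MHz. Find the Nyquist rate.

AM sidebands sit at fc ± fm = 32 MHz and 47 MHz.
Highest-frequency component: 47 MHz.
Nyquist rate = 2 × 47 MHz = 94 MHz.

94 MHz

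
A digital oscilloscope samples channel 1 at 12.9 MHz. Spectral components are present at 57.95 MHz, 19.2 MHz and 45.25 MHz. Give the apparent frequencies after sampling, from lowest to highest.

fs/2 = 6.45 MHz.
57.95 MHz mod fs = 6.35 MHz.
6.35 MHz ≤ fs/2 = 6.45 MHz, appears at 6.35 MHz.
19.2 MHz mod fs = 6.3 MHz.
6.3 MHz ≤ fs/2 = 6.45 MHz, appears at 6.3 MHz.
45.25 MHz mod fs = 6.55 MHz.
6.55 MHz > fs/2 = 6.45 MHz, folds to fs − 6.55 MHz = 6.35 MHz.
Distinct values: {6.3 MHz, 6.35 MHz}.

6.3 MHz, 6.35 MHz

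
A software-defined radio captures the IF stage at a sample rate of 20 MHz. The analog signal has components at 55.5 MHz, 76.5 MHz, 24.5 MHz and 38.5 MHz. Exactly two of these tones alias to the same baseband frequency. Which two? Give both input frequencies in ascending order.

fs/2 = 10 MHz.
55.5 MHz mod fs = 15.5 MHz.
15.5 MHz > fs/2 = 10 MHz, folds to fs − 15.5 MHz = 4.5 MHz.
76.5 MHz mod fs = 16.5 MHz.
16.5 MHz > fs/2 = 10 MHz, folds to fs − 16.5 MHz = 3.5 MHz.
24.5 MHz mod fs = 4.5 MHz.
4.5 MHz ≤ fs/2 = 10 MHz, appears at 4.5 MHz.
38.5 MHz mod fs = 18.5 MHz.
18.5 MHz > fs/2 = 10 MHz, folds to fs − 18.5 MHz = 1.5 MHz.
24.5 MHz and 55.5 MHz both map to 4.5 MHz.

24.5 MHz, 55.5 MHz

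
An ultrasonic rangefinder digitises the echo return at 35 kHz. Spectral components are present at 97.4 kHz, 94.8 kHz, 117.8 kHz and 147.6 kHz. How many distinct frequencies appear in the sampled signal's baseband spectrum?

3

fs/2 = 17.5 kHz.
97.4 kHz mod fs = 27.4 kHz.
27.4 kHz > fs/2 = 17.5 kHz, folds to fs − 27.4 kHz = 7.6 kHz.
94.8 kHz mod fs = 24.8 kHz.
24.8 kHz > fs/2 = 17.5 kHz, folds to fs − 24.8 kHz = 10.2 kHz.
117.8 kHz mod fs = 12.8 kHz.
12.8 kHz ≤ fs/2 = 17.5 kHz, appears at 12.8 kHz.
147.6 kHz mod fs = 7.6 kHz.
7.6 kHz ≤ fs/2 = 17.5 kHz, appears at 7.6 kHz.
Distinct values: {7.6 kHz, 10.2 kHz, 12.8 kHz} → 3.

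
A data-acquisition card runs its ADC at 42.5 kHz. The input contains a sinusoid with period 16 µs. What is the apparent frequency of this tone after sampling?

T = 16 µs → f = 1/T = 62.5 kHz.
62.5 kHz mod fs = 20 kHz.
20 kHz ≤ fs/2 = 21.25 kHz, appears at 20 kHz.

20 kHz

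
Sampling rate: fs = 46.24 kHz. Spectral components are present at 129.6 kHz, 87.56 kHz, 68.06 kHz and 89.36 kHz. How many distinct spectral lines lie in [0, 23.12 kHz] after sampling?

4

fs/2 = 23.12 kHz.
129.6 kHz mod fs = 37.12 kHz.
37.12 kHz > fs/2 = 23.12 kHz, folds to fs − 37.12 kHz = 9.12 kHz.
87.56 kHz mod fs = 41.32 kHz.
41.32 kHz > fs/2 = 23.12 kHz, folds to fs − 41.32 kHz = 4.92 kHz.
68.06 kHz mod fs = 21.82 kHz.
21.82 kHz ≤ fs/2 = 23.12 kHz, appears at 21.82 kHz.
89.36 kHz mod fs = 43.12 kHz.
43.12 kHz > fs/2 = 23.12 kHz, folds to fs − 43.12 kHz = 3.12 kHz.
Distinct values: {3.12 kHz, 4.92 kHz, 9.12 kHz, 21.82 kHz} → 4.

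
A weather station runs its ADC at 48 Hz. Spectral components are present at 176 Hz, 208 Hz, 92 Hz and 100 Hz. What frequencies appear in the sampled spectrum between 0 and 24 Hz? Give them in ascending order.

fs/2 = 24 Hz.
176 Hz mod fs = 32 Hz.
32 Hz > fs/2 = 24 Hz, folds to fs − 32 Hz = 16 Hz.
208 Hz mod fs = 16 Hz.
16 Hz ≤ fs/2 = 24 Hz, appears at 16 Hz.
92 Hz mod fs = 44 Hz.
44 Hz > fs/2 = 24 Hz, folds to fs − 44 Hz = 4 Hz.
100 Hz mod fs = 4 Hz.
4 Hz ≤ fs/2 = 24 Hz, appears at 4 Hz.
Distinct values: {4 Hz, 16 Hz}.

4 Hz, 16 Hz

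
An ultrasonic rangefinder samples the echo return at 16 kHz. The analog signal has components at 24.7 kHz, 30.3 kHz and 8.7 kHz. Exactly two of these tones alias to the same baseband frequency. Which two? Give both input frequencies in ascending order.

fs/2 = 8 kHz.
24.7 kHz mod fs = 8.7 kHz.
8.7 kHz > fs/2 = 8 kHz, folds to fs − 8.7 kHz = 7.3 kHz.
30.3 kHz mod fs = 14.3 kHz.
14.3 kHz > fs/2 = 8 kHz, folds to fs − 14.3 kHz = 1.7 kHz.
8.7 kHz > fs/2 = 8 kHz, folds to fs − 8.7 kHz = 7.3 kHz.
8.7 kHz and 24.7 kHz both map to 7.3 kHz.

8.7 kHz, 24.7 kHz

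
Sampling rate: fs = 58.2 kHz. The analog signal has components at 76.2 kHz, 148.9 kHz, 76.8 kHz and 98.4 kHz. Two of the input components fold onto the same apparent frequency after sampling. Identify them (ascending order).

fs/2 = 29.1 kHz.
76.2 kHz mod fs = 18 kHz.
18 kHz ≤ fs/2 = 29.1 kHz, appears at 18 kHz.
148.9 kHz mod fs = 32.5 kHz.
32.5 kHz > fs/2 = 29.1 kHz, folds to fs − 32.5 kHz = 25.7 kHz.
76.8 kHz mod fs = 18.6 kHz.
18.6 kHz ≤ fs/2 = 29.1 kHz, appears at 18.6 kHz.
98.4 kHz mod fs = 40.2 kHz.
40.2 kHz > fs/2 = 29.1 kHz, folds to fs − 40.2 kHz = 18 kHz.
76.2 kHz and 98.4 kHz both map to 18 kHz.

76.2 kHz, 98.4 kHz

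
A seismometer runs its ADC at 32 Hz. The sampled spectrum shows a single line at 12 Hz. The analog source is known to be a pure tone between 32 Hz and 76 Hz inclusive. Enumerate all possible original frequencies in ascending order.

44 Hz, 52 Hz, 76 Hz

Frequencies that alias to 12 Hz are k·fs ± 12 Hz for integer k ≥ 0.
k=0: 12 Hz.
k=1: 20 Hz, 44 Hz.
k=2: 52 Hz, 76 Hz.
k=3: 84 Hz, 108 Hz.
Within [32 Hz, 76 Hz]: 44 Hz, 52 Hz, 76 Hz.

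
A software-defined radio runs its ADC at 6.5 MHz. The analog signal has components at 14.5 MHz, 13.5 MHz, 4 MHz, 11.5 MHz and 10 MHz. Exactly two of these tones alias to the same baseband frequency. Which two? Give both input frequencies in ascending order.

11.5 MHz, 14.5 MHz

fs/2 = 3.25 MHz.
14.5 MHz mod fs = 1.5 MHz.
1.5 MHz ≤ fs/2 = 3.25 MHz, appears at 1.5 MHz.
13.5 MHz mod fs = 0.5 MHz.
0.5 MHz ≤ fs/2 = 3.25 MHz, appears at 0.5 MHz.
4 MHz > fs/2 = 3.25 MHz, folds to fs − 4 MHz = 2.5 MHz.
11.5 MHz mod fs = 5 MHz.
5 MHz > fs/2 = 3.25 MHz, folds to fs − 5 MHz = 1.5 MHz.
10 MHz mod fs = 3.5 MHz.
3.5 MHz > fs/2 = 3.25 MHz, folds to fs − 3.5 MHz = 3 MHz.
11.5 MHz and 14.5 MHz both map to 1.5 MHz.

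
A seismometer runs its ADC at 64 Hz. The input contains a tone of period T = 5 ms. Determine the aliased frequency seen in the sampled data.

T = 5 ms → f = 1/T = 200 Hz.
200 Hz mod fs = 8 Hz.
8 Hz ≤ fs/2 = 32 Hz, appears at 8 Hz.

8 Hz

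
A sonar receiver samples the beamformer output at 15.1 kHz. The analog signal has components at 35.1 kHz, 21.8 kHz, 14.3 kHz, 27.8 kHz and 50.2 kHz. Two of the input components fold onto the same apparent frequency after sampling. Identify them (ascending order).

fs/2 = 7.55 kHz.
35.1 kHz mod fs = 4.9 kHz.
4.9 kHz ≤ fs/2 = 7.55 kHz, appears at 4.9 kHz.
21.8 kHz mod fs = 6.7 kHz.
6.7 kHz ≤ fs/2 = 7.55 kHz, appears at 6.7 kHz.
14.3 kHz > fs/2 = 7.55 kHz, folds to fs − 14.3 kHz = 0.8 kHz.
27.8 kHz mod fs = 12.7 kHz.
12.7 kHz > fs/2 = 7.55 kHz, folds to fs − 12.7 kHz = 2.4 kHz.
50.2 kHz mod fs = 4.9 kHz.
4.9 kHz ≤ fs/2 = 7.55 kHz, appears at 4.9 kHz.
35.1 kHz and 50.2 kHz both map to 4.9 kHz.

35.1 kHz, 50.2 kHz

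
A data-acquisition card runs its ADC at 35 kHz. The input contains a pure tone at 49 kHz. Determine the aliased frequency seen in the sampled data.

49 kHz mod fs = 14 kHz.
14 kHz ≤ fs/2 = 17.5 kHz, appears at 14 kHz.

14 kHz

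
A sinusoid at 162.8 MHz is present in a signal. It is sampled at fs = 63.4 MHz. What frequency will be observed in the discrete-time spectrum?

27.4 MHz

162.8 MHz mod fs = 36 MHz.
36 MHz > fs/2 = 31.7 MHz, folds to fs − 36 MHz = 27.4 MHz.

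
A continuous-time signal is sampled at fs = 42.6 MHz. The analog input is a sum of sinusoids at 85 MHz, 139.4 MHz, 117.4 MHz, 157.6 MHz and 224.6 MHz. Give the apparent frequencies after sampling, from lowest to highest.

fs/2 = 21.3 MHz.
85 MHz mod fs = 42.4 MHz.
42.4 MHz > fs/2 = 21.3 MHz, folds to fs − 42.4 MHz = 0.2 MHz.
139.4 MHz mod fs = 11.6 MHz.
11.6 MHz ≤ fs/2 = 21.3 MHz, appears at 11.6 MHz.
117.4 MHz mod fs = 32.2 MHz.
32.2 MHz > fs/2 = 21.3 MHz, folds to fs − 32.2 MHz = 10.4 MHz.
157.6 MHz mod fs = 29.8 MHz.
29.8 MHz > fs/2 = 21.3 MHz, folds to fs − 29.8 MHz = 12.8 MHz.
224.6 MHz mod fs = 11.6 MHz.
11.6 MHz ≤ fs/2 = 21.3 MHz, appears at 11.6 MHz.
Distinct values: {0.2 MHz, 10.4 MHz, 11.6 MHz, 12.8 MHz}.

0.2 MHz, 10.4 MHz, 11.6 MHz, 12.8 MHz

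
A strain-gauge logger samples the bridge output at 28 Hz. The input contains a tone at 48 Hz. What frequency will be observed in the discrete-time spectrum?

48 Hz mod fs = 20 Hz.
20 Hz > fs/2 = 14 Hz, folds to fs − 20 Hz = 8 Hz.

8 Hz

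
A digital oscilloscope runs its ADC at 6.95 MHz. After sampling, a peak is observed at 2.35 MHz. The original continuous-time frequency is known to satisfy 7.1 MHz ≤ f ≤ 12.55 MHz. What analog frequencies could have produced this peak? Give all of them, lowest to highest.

Frequencies that alias to 2.35 MHz are k·fs ± 2.35 MHz for integer k ≥ 0.
k=0: 2.35 MHz.
k=1: 4.6 MHz, 9.3 MHz.
k=2: 11.55 MHz, 16.25 MHz.
k=3: 18.5 MHz, 23.2 MHz.
Within [7.1 MHz, 12.55 MHz]: 9.3 MHz, 11.55 MHz.

9.3 MHz, 11.55 MHz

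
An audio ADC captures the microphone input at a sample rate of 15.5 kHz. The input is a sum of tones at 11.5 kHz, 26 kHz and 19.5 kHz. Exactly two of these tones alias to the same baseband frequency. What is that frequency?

fs/2 = 7.75 kHz.
11.5 kHz > fs/2 = 7.75 kHz, folds to fs − 11.5 kHz = 4 kHz.
26 kHz mod fs = 10.5 kHz.
10.5 kHz > fs/2 = 7.75 kHz, folds to fs − 10.5 kHz = 5 kHz.
19.5 kHz mod fs = 4 kHz.
4 kHz ≤ fs/2 = 7.75 kHz, appears at 4 kHz.
11.5 kHz and 19.5 kHz both map to 4 kHz.

4 kHz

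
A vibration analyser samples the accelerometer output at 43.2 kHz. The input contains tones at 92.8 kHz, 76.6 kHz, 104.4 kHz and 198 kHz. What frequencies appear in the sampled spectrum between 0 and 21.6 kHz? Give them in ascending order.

fs/2 = 21.6 kHz.
92.8 kHz mod fs = 6.4 kHz.
6.4 kHz ≤ fs/2 = 21.6 kHz, appears at 6.4 kHz.
76.6 kHz mod fs = 33.4 kHz.
33.4 kHz > fs/2 = 21.6 kHz, folds to fs − 33.4 kHz = 9.8 kHz.
104.4 kHz mod fs = 18 kHz.
18 kHz ≤ fs/2 = 21.6 kHz, appears at 18 kHz.
198 kHz mod fs = 25.2 kHz.
25.2 kHz > fs/2 = 21.6 kHz, folds to fs − 25.2 kHz = 18 kHz.
Distinct values: {6.4 kHz, 9.8 kHz, 18 kHz}.

6.4 kHz, 9.8 kHz, 18 kHz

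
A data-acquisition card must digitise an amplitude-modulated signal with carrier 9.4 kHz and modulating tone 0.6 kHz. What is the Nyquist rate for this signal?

AM sidebands sit at fc ± fm = 8.8 kHz and 10 kHz.
Highest-frequency component: 10 kHz.
Nyquist rate = 2 × 10 kHz = 20 kHz.

20 kHz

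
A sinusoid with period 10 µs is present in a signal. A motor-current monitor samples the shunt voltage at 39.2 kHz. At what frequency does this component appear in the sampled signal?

17.6 kHz

T = 10 µs → f = 1/T = 100 kHz.
100 kHz mod fs = 21.6 kHz.
21.6 kHz > fs/2 = 19.6 kHz, folds to fs − 21.6 kHz = 17.6 kHz.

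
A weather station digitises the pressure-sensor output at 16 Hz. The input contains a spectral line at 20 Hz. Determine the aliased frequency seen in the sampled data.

4 Hz

20 Hz mod fs = 4 Hz.
4 Hz ≤ fs/2 = 8 Hz, appears at 4 Hz.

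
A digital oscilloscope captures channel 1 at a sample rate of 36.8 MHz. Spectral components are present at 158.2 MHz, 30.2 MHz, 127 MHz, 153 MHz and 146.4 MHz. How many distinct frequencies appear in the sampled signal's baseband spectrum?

5

fs/2 = 18.4 MHz.
158.2 MHz mod fs = 11 MHz.
11 MHz ≤ fs/2 = 18.4 MHz, appears at 11 MHz.
30.2 MHz > fs/2 = 18.4 MHz, folds to fs − 30.2 MHz = 6.6 MHz.
127 MHz mod fs = 16.6 MHz.
16.6 MHz ≤ fs/2 = 18.4 MHz, appears at 16.6 MHz.
153 MHz mod fs = 5.8 MHz.
5.8 MHz ≤ fs/2 = 18.4 MHz, appears at 5.8 MHz.
146.4 MHz mod fs = 36 MHz.
36 MHz > fs/2 = 18.4 MHz, folds to fs − 36 MHz = 0.8 MHz.
Distinct values: {0.8 MHz, 5.8 MHz, 6.6 MHz, 11 MHz, 16.6 MHz} → 5.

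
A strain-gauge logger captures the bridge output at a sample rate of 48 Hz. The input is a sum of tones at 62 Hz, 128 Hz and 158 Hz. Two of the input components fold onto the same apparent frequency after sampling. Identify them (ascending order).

62 Hz, 158 Hz

fs/2 = 24 Hz.
62 Hz mod fs = 14 Hz.
14 Hz ≤ fs/2 = 24 Hz, appears at 14 Hz.
128 Hz mod fs = 32 Hz.
32 Hz > fs/2 = 24 Hz, folds to fs − 32 Hz = 16 Hz.
158 Hz mod fs = 14 Hz.
14 Hz ≤ fs/2 = 24 Hz, appears at 14 Hz.
62 Hz and 158 Hz both map to 14 Hz.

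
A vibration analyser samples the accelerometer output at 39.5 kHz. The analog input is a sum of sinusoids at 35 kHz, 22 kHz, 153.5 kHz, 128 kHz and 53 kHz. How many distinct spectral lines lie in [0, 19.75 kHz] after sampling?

4

fs/2 = 19.75 kHz.
35 kHz > fs/2 = 19.75 kHz, folds to fs − 35 kHz = 4.5 kHz.
22 kHz > fs/2 = 19.75 kHz, folds to fs − 22 kHz = 17.5 kHz.
153.5 kHz mod fs = 35 kHz.
35 kHz > fs/2 = 19.75 kHz, folds to fs − 35 kHz = 4.5 kHz.
128 kHz mod fs = 9.5 kHz.
9.5 kHz ≤ fs/2 = 19.75 kHz, appears at 9.5 kHz.
53 kHz mod fs = 13.5 kHz.
13.5 kHz ≤ fs/2 = 19.75 kHz, appears at 13.5 kHz.
Distinct values: {4.5 kHz, 9.5 kHz, 13.5 kHz, 17.5 kHz} → 4.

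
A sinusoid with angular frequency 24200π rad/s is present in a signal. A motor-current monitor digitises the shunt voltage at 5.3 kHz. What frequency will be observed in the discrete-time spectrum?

1.5 kHz

ω = 24200π rad/s → f = ω/(2π) = 12100 Hz = 12.1 kHz.
12.1 kHz mod fs = 1.5 kHz.
1.5 kHz ≤ fs/2 = 2.65 kHz, appears at 1.5 kHz.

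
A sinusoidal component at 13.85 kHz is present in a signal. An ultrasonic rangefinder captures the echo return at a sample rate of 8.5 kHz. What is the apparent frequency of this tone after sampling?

3.15 kHz

13.85 kHz mod fs = 5.35 kHz.
5.35 kHz > fs/2 = 4.25 kHz, folds to fs − 5.35 kHz = 3.15 kHz.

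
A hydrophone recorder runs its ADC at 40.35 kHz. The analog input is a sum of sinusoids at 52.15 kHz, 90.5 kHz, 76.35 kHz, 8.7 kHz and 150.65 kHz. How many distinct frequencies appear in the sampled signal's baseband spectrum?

fs/2 = 20.175 kHz.
52.15 kHz mod fs = 11.8 kHz.
11.8 kHz ≤ fs/2 = 20.175 kHz, appears at 11.8 kHz.
90.5 kHz mod fs = 9.8 kHz.
9.8 kHz ≤ fs/2 = 20.175 kHz, appears at 9.8 kHz.
76.35 kHz mod fs = 36 kHz.
36 kHz > fs/2 = 20.175 kHz, folds to fs − 36 kHz = 4.35 kHz.
8.7 kHz ≤ fs/2 = 20.175 kHz, passes unchanged.
150.65 kHz mod fs = 29.6 kHz.
29.6 kHz > fs/2 = 20.175 kHz, folds to fs − 29.6 kHz = 10.75 kHz.
Distinct values: {4.35 kHz, 8.7 kHz, 9.8 kHz, 10.75 kHz, 11.8 kHz} → 5.

5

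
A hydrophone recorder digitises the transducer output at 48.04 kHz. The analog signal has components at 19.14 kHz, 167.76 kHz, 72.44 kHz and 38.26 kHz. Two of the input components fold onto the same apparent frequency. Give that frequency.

fs/2 = 24.02 kHz.
19.14 kHz ≤ fs/2 = 24.02 kHz, passes unchanged.
167.76 kHz mod fs = 23.64 kHz.
23.64 kHz ≤ fs/2 = 24.02 kHz, appears at 23.64 kHz.
72.44 kHz mod fs = 24.4 kHz.
24.4 kHz > fs/2 = 24.02 kHz, folds to fs − 24.4 kHz = 23.64 kHz.
38.26 kHz > fs/2 = 24.02 kHz, folds to fs − 38.26 kHz = 9.78 kHz.
72.44 kHz and 167.76 kHz both map to 23.64 kHz.

23.64 kHz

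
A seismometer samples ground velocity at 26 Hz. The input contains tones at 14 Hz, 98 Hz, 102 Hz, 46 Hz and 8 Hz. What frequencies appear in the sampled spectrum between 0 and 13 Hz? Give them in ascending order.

2 Hz, 6 Hz, 8 Hz, 12 Hz

fs/2 = 13 Hz.
14 Hz > fs/2 = 13 Hz, folds to fs − 14 Hz = 12 Hz.
98 Hz mod fs = 20 Hz.
20 Hz > fs/2 = 13 Hz, folds to fs − 20 Hz = 6 Hz.
102 Hz mod fs = 24 Hz.
24 Hz > fs/2 = 13 Hz, folds to fs − 24 Hz = 2 Hz.
46 Hz mod fs = 20 Hz.
20 Hz > fs/2 = 13 Hz, folds to fs − 20 Hz = 6 Hz.
8 Hz ≤ fs/2 = 13 Hz, passes unchanged.
Distinct values: {2 Hz, 6 Hz, 8 Hz, 12 Hz}.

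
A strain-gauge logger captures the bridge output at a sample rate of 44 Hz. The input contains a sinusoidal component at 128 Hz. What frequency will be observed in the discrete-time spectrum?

128 Hz mod fs = 40 Hz.
40 Hz > fs/2 = 22 Hz, folds to fs − 40 Hz = 4 Hz.

4 Hz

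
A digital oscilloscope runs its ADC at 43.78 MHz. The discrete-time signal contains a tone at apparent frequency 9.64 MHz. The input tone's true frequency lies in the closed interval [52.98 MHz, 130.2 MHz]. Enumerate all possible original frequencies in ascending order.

Frequencies that alias to 9.64 MHz are k·fs ± 9.64 MHz for integer k ≥ 0.
k=0: 9.64 MHz.
k=1: 34.14 MHz, 53.42 MHz.
k=2: 77.92 MHz, 97.2 MHz.
k=3: 121.7 MHz, 140.98 MHz.
k=4: 165.48 MHz, 184.76 MHz.
Within [52.98 MHz, 130.2 MHz]: 53.42 MHz, 77.92 MHz, 97.2 MHz, 121.7 MHz.

53.42 MHz, 77.92 MHz, 97.2 MHz, 121.7 MHz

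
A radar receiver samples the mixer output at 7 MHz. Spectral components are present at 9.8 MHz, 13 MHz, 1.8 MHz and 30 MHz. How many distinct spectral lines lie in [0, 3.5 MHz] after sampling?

fs/2 = 3.5 MHz.
9.8 MHz mod fs = 2.8 MHz.
2.8 MHz ≤ fs/2 = 3.5 MHz, appears at 2.8 MHz.
13 MHz mod fs = 6 MHz.
6 MHz > fs/2 = 3.5 MHz, folds to fs − 6 MHz = 1 MHz.
1.8 MHz ≤ fs/2 = 3.5 MHz, passes unchanged.
30 MHz mod fs = 2 MHz.
2 MHz ≤ fs/2 = 3.5 MHz, appears at 2 MHz.
Distinct values: {1 MHz, 1.8 MHz, 2 MHz, 2.8 MHz} → 4.

4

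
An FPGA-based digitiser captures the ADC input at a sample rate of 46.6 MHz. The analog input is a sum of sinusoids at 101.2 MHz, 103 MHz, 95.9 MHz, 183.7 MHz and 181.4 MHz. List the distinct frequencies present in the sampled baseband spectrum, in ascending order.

fs/2 = 23.3 MHz.
101.2 MHz mod fs = 8 MHz.
8 MHz ≤ fs/2 = 23.3 MHz, appears at 8 MHz.
103 MHz mod fs = 9.8 MHz.
9.8 MHz ≤ fs/2 = 23.3 MHz, appears at 9.8 MHz.
95.9 MHz mod fs = 2.7 MHz.
2.7 MHz ≤ fs/2 = 23.3 MHz, appears at 2.7 MHz.
183.7 MHz mod fs = 43.9 MHz.
43.9 MHz > fs/2 = 23.3 MHz, folds to fs − 43.9 MHz = 2.7 MHz.
181.4 MHz mod fs = 41.6 MHz.
41.6 MHz > fs/2 = 23.3 MHz, folds to fs − 41.6 MHz = 5 MHz.
Distinct values: {2.7 MHz, 5 MHz, 8 MHz, 9.8 MHz}.

2.7 MHz, 5 MHz, 8 MHz, 9.8 MHz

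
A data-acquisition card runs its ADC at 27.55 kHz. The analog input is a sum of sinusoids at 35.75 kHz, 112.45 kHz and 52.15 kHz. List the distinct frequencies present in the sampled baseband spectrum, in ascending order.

2.25 kHz, 2.95 kHz, 8.2 kHz

fs/2 = 13.775 kHz.
35.75 kHz mod fs = 8.2 kHz.
8.2 kHz ≤ fs/2 = 13.775 kHz, appears at 8.2 kHz.
112.45 kHz mod fs = 2.25 kHz.
2.25 kHz ≤ fs/2 = 13.775 kHz, appears at 2.25 kHz.
52.15 kHz mod fs = 24.6 kHz.
24.6 kHz > fs/2 = 13.775 kHz, folds to fs − 24.6 kHz = 2.95 kHz.
Distinct values: {2.25 kHz, 2.95 kHz, 8.2 kHz}.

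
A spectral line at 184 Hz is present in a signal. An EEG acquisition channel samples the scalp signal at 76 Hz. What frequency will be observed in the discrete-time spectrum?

184 Hz mod fs = 32 Hz.
32 Hz ≤ fs/2 = 38 Hz, appears at 32 Hz.

32 Hz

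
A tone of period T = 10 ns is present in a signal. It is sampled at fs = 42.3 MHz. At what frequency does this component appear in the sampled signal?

T = 10 ns → f = 1/T = 100 MHz.
100 MHz mod fs = 15.4 MHz.
15.4 MHz ≤ fs/2 = 21.15 MHz, appears at 15.4 MHz.

15.4 MHz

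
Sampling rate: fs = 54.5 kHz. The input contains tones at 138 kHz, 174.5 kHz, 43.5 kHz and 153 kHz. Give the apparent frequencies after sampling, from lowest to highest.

10.5 kHz, 11 kHz, 25.5 kHz

fs/2 = 27.25 kHz.
138 kHz mod fs = 29 kHz.
29 kHz > fs/2 = 27.25 kHz, folds to fs − 29 kHz = 25.5 kHz.
174.5 kHz mod fs = 11 kHz.
11 kHz ≤ fs/2 = 27.25 kHz, appears at 11 kHz.
43.5 kHz > fs/2 = 27.25 kHz, folds to fs − 43.5 kHz = 11 kHz.
153 kHz mod fs = 44 kHz.
44 kHz > fs/2 = 27.25 kHz, folds to fs − 44 kHz = 10.5 kHz.
Distinct values: {10.5 kHz, 11 kHz, 25.5 kHz}.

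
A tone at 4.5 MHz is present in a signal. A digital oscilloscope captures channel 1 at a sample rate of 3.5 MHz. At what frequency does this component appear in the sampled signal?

4.5 MHz mod fs = 1 MHz.
1 MHz ≤ fs/2 = 1.75 MHz, appears at 1 MHz.

1 MHz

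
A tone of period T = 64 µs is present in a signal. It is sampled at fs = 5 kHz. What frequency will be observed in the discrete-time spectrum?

T = 64 µs → f = 1/T = 15.625 kHz.
15.625 kHz mod fs = 0.625 kHz.
0.625 kHz ≤ fs/2 = 2.5 kHz, appears at 0.625 kHz.

0.625 kHz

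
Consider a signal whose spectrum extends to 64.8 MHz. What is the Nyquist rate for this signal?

Nyquist rate = 2 × 64.8 MHz = 129.6 MHz.

129.6 MHz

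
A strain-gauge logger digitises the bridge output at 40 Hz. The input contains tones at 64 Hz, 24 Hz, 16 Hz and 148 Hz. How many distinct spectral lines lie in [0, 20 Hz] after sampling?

2

fs/2 = 20 Hz.
64 Hz mod fs = 24 Hz.
24 Hz > fs/2 = 20 Hz, folds to fs − 24 Hz = 16 Hz.
24 Hz > fs/2 = 20 Hz, folds to fs − 24 Hz = 16 Hz.
16 Hz ≤ fs/2 = 20 Hz, passes unchanged.
148 Hz mod fs = 28 Hz.
28 Hz > fs/2 = 20 Hz, folds to fs − 28 Hz = 12 Hz.
Distinct values: {12 Hz, 16 Hz} → 2.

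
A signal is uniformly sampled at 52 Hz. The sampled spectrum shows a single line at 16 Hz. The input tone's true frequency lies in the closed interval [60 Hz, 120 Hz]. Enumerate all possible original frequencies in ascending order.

Frequencies that alias to 16 Hz are k·fs ± 16 Hz for integer k ≥ 0.
k=0: 16 Hz.
k=1: 36 Hz, 68 Hz.
k=2: 88 Hz, 120 Hz.
k=3: 140 Hz, 172 Hz.
Within [60 Hz, 120 Hz]: 68 Hz, 88 Hz, 120 Hz.

68 Hz, 88 Hz, 120 Hz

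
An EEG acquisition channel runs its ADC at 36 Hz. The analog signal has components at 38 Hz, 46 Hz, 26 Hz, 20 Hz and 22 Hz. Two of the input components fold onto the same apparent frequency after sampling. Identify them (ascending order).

26 Hz, 46 Hz

fs/2 = 18 Hz.
38 Hz mod fs = 2 Hz.
2 Hz ≤ fs/2 = 18 Hz, appears at 2 Hz.
46 Hz mod fs = 10 Hz.
10 Hz ≤ fs/2 = 18 Hz, appears at 10 Hz.
26 Hz > fs/2 = 18 Hz, folds to fs − 26 Hz = 10 Hz.
20 Hz > fs/2 = 18 Hz, folds to fs − 20 Hz = 16 Hz.
22 Hz > fs/2 = 18 Hz, folds to fs − 22 Hz = 14 Hz.
26 Hz and 46 Hz both map to 10 Hz.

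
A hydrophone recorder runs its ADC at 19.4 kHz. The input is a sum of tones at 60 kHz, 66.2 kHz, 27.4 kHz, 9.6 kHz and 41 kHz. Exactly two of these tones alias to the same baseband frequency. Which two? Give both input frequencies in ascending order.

27.4 kHz, 66.2 kHz

fs/2 = 9.7 kHz.
60 kHz mod fs = 1.8 kHz.
1.8 kHz ≤ fs/2 = 9.7 kHz, appears at 1.8 kHz.
66.2 kHz mod fs = 8 kHz.
8 kHz ≤ fs/2 = 9.7 kHz, appears at 8 kHz.
27.4 kHz mod fs = 8 kHz.
8 kHz ≤ fs/2 = 9.7 kHz, appears at 8 kHz.
9.6 kHz ≤ fs/2 = 9.7 kHz, passes unchanged.
41 kHz mod fs = 2.2 kHz.
2.2 kHz ≤ fs/2 = 9.7 kHz, appears at 2.2 kHz.
27.4 kHz and 66.2 kHz both map to 8 kHz.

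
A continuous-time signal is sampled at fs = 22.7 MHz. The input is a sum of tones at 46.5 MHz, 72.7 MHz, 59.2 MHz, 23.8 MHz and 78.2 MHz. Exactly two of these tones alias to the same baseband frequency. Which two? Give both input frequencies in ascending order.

fs/2 = 11.35 MHz.
46.5 MHz mod fs = 1.1 MHz.
1.1 MHz ≤ fs/2 = 11.35 MHz, appears at 1.1 MHz.
72.7 MHz mod fs = 4.6 MHz.
4.6 MHz ≤ fs/2 = 11.35 MHz, appears at 4.6 MHz.
59.2 MHz mod fs = 13.8 MHz.
13.8 MHz > fs/2 = 11.35 MHz, folds to fs − 13.8 MHz = 8.9 MHz.
23.8 MHz mod fs = 1.1 MHz.
1.1 MHz ≤ fs/2 = 11.35 MHz, appears at 1.1 MHz.
78.2 MHz mod fs = 10.1 MHz.
10.1 MHz ≤ fs/2 = 11.35 MHz, appears at 10.1 MHz.
23.8 MHz and 46.5 MHz both map to 1.1 MHz.

23.8 MHz, 46.5 MHz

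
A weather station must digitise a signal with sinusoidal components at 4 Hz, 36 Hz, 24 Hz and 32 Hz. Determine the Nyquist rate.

Highest-frequency component: 36 Hz.
Nyquist rate = 2 × 36 Hz = 72 Hz.

72 Hz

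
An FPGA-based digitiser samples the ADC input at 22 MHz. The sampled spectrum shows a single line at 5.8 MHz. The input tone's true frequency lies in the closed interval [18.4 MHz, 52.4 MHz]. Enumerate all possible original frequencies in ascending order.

Frequencies that alias to 5.8 MHz are k·fs ± 5.8 MHz for integer k ≥ 0.
k=0: 5.8 MHz.
k=1: 16.2 MHz, 27.8 MHz.
k=2: 38.2 MHz, 49.8 MHz.
k=3: 60.2 MHz, 71.8 MHz.
Within [18.4 MHz, 52.4 MHz]: 27.8 MHz, 38.2 MHz, 49.8 MHz.

27.8 MHz, 38.2 MHz, 49.8 MHz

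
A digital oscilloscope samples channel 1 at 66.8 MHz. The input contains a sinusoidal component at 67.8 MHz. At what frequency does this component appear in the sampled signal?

1 MHz

67.8 MHz mod fs = 1 MHz.
1 MHz ≤ fs/2 = 33.4 MHz, appears at 1 MHz.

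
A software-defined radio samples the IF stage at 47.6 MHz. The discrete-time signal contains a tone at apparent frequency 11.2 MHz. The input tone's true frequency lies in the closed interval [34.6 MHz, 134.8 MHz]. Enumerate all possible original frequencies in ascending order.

Frequencies that alias to 11.2 MHz are k·fs ± 11.2 MHz for integer k ≥ 0.
k=0: 11.2 MHz.
k=1: 36.4 MHz, 58.8 MHz.
k=2: 84 MHz, 106.4 MHz.
k=3: 131.6 MHz, 154 MHz.
k=4: 179.2 MHz, 201.6 MHz.
Within [34.6 MHz, 134.8 MHz]: 36.4 MHz, 58.8 MHz, 84 MHz, 106.4 MHz, 131.6 MHz.

36.4 MHz, 58.8 MHz, 84 MHz, 106.4 MHz, 131.6 MHz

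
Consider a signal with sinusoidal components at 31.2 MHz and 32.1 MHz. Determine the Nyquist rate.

Highest-frequency component: 32.1 MHz.
Nyquist rate = 2 × 32.1 MHz = 64.2 MHz.

64.2 MHz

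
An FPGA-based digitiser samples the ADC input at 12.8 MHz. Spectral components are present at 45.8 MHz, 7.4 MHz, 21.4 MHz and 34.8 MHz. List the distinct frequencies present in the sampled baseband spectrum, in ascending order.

fs/2 = 6.4 MHz.
45.8 MHz mod fs = 7.4 MHz.
7.4 MHz > fs/2 = 6.4 MHz, folds to fs − 7.4 MHz = 5.4 MHz.
7.4 MHz > fs/2 = 6.4 MHz, folds to fs − 7.4 MHz = 5.4 MHz.
21.4 MHz mod fs = 8.6 MHz.
8.6 MHz > fs/2 = 6.4 MHz, folds to fs − 8.6 MHz = 4.2 MHz.
34.8 MHz mod fs = 9.2 MHz.
9.2 MHz > fs/2 = 6.4 MHz, folds to fs − 9.2 MHz = 3.6 MHz.
Distinct values: {3.6 MHz, 4.2 MHz, 5.4 MHz}.

3.6 MHz, 4.2 MHz, 5.4 MHz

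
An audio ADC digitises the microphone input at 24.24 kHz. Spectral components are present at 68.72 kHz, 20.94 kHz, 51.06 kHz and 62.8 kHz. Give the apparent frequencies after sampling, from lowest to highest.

fs/2 = 12.12 kHz.
68.72 kHz mod fs = 20.24 kHz.
20.24 kHz > fs/2 = 12.12 kHz, folds to fs − 20.24 kHz = 4 kHz.
20.94 kHz > fs/2 = 12.12 kHz, folds to fs − 20.94 kHz = 3.3 kHz.
51.06 kHz mod fs = 2.58 kHz.
2.58 kHz ≤ fs/2 = 12.12 kHz, appears at 2.58 kHz.
62.8 kHz mod fs = 14.32 kHz.
14.32 kHz > fs/2 = 12.12 kHz, folds to fs − 14.32 kHz = 9.92 kHz.
Distinct values: {2.58 kHz, 3.3 kHz, 4 kHz, 9.92 kHz}.

2.58 kHz, 3.3 kHz, 4 kHz, 9.92 kHz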